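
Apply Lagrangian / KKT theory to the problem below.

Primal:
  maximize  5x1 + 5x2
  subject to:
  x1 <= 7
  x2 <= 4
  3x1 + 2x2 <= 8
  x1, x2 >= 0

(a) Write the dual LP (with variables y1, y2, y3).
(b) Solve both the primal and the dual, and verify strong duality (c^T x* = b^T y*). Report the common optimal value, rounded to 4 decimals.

The standard primal-dual pair for 'max c^T x s.t. A x <= b, x >= 0' is:
  Dual:  min b^T y  s.t.  A^T y >= c,  y >= 0.

So the dual LP is:
  minimize  7y1 + 4y2 + 8y3
  subject to:
    y1 + 3y3 >= 5
    y2 + 2y3 >= 5
    y1, y2, y3 >= 0

Solving the primal: x* = (0, 4).
  primal value c^T x* = 20.
Solving the dual: y* = (0, 1.6667, 1.6667).
  dual value b^T y* = 20.
Strong duality: c^T x* = b^T y*. Confirmed.

20


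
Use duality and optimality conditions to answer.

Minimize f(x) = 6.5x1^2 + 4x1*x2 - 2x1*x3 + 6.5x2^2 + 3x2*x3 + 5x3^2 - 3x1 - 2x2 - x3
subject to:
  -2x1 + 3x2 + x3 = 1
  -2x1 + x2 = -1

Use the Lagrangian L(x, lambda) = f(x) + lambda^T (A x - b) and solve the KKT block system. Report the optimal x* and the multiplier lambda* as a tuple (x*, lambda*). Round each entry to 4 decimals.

Form the Lagrangian:
  L(x, lambda) = (1/2) x^T Q x + c^T x + lambda^T (A x - b)
Stationarity (grad_x L = 0): Q x + c + A^T lambda = 0.
Primal feasibility: A x = b.

This gives the KKT block system:
  [ Q   A^T ] [ x     ]   [-c ]
  [ A    0  ] [ lambda ] = [ b ]

Solving the linear system:
  x*      = (0.7895, 0.5789, 0.8421)
  lambda* = (-7.5789, 11.5263)
  f(x*)   = 7.3684

x* = (0.7895, 0.5789, 0.8421), lambda* = (-7.5789, 11.5263)


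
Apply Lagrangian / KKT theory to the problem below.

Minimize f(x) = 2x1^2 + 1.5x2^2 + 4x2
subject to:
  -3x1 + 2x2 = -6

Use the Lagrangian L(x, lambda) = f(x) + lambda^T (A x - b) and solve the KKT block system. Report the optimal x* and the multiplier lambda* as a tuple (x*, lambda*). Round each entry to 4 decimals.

Form the Lagrangian:
  L(x, lambda) = (1/2) x^T Q x + c^T x + lambda^T (A x - b)
Stationarity (grad_x L = 0): Q x + c + A^T lambda = 0.
Primal feasibility: A x = b.

This gives the KKT block system:
  [ Q   A^T ] [ x     ]   [-c ]
  [ A    0  ] [ lambda ] = [ b ]

Solving the linear system:
  x*      = (0.6977, -1.9535)
  lambda* = (0.9302)
  f(x*)   = -1.1163

x* = (0.6977, -1.9535), lambda* = (0.9302)


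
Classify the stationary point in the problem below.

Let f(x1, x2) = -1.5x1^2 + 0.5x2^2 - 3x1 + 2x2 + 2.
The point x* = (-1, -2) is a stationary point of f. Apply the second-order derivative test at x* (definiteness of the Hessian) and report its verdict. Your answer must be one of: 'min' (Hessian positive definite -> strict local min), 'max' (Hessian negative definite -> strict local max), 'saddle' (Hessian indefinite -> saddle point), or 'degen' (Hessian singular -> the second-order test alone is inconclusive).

Compute the Hessian H = grad^2 f:
  H = [[-3, 0], [0, 1]]
Verify stationarity: grad f(x*) = H x* + g = (0, 0).
Eigenvalues of H: -3, 1.
Eigenvalues have mixed signs, so H is indefinite -> x* is a saddle point.

saddle


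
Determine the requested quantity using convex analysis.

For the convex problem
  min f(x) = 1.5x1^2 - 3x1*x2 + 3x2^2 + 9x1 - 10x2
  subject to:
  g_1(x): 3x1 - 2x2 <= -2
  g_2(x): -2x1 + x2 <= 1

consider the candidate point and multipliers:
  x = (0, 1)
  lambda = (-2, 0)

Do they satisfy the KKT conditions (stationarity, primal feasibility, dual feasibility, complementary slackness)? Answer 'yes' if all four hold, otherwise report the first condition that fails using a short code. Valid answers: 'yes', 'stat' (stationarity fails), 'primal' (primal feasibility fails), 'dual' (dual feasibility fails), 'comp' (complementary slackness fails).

Gradient of f: grad f(x) = Q x + c = (6, -4)
Constraint values g_i(x) = a_i^T x - b_i:
  g_1((0, 1)) = 0
  g_2((0, 1)) = 0
Stationarity residual: grad f(x) + sum_i lambda_i a_i = (0, 0)
  -> stationarity OK
Primal feasibility (all g_i <= 0): OK
Dual feasibility (all lambda_i >= 0): FAILS
Complementary slackness (lambda_i * g_i(x) = 0 for all i): OK

Verdict: the first failing condition is dual_feasibility -> dual.

dual


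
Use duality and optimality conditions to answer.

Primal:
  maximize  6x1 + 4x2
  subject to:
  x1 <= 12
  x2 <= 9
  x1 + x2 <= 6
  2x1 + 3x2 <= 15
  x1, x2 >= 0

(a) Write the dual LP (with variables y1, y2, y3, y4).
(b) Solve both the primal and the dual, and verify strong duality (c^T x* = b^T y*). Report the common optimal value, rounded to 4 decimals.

The standard primal-dual pair for 'max c^T x s.t. A x <= b, x >= 0' is:
  Dual:  min b^T y  s.t.  A^T y >= c,  y >= 0.

So the dual LP is:
  minimize  12y1 + 9y2 + 6y3 + 15y4
  subject to:
    y1 + y3 + 2y4 >= 6
    y2 + y3 + 3y4 >= 4
    y1, y2, y3, y4 >= 0

Solving the primal: x* = (6, 0).
  primal value c^T x* = 36.
Solving the dual: y* = (0, 0, 6, 0).
  dual value b^T y* = 36.
Strong duality: c^T x* = b^T y*. Confirmed.

36


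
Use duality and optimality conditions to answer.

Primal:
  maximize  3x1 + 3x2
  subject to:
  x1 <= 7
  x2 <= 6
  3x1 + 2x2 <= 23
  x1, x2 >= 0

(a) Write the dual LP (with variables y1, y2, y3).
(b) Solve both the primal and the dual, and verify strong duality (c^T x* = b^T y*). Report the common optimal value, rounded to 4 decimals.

The standard primal-dual pair for 'max c^T x s.t. A x <= b, x >= 0' is:
  Dual:  min b^T y  s.t.  A^T y >= c,  y >= 0.

So the dual LP is:
  minimize  7y1 + 6y2 + 23y3
  subject to:
    y1 + 3y3 >= 3
    y2 + 2y3 >= 3
    y1, y2, y3 >= 0

Solving the primal: x* = (3.6667, 6).
  primal value c^T x* = 29.
Solving the dual: y* = (0, 1, 1).
  dual value b^T y* = 29.
Strong duality: c^T x* = b^T y*. Confirmed.

29


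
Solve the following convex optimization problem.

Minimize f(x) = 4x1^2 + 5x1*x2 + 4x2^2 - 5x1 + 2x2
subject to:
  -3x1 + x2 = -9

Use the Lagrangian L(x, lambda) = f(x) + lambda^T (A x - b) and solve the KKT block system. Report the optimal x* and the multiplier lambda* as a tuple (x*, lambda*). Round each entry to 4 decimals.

Form the Lagrangian:
  L(x, lambda) = (1/2) x^T Q x + c^T x + lambda^T (A x - b)
Stationarity (grad_x L = 0): Q x + c + A^T lambda = 0.
Primal feasibility: A x = b.

This gives the KKT block system:
  [ Q   A^T ] [ x     ]   [-c ]
  [ A    0  ] [ lambda ] = [ b ]

Solving the linear system:
  x*      = (2.3636, -1.9091)
  lambda* = (1.4545)
  f(x*)   = -1.2727

x* = (2.3636, -1.9091), lambda* = (1.4545)


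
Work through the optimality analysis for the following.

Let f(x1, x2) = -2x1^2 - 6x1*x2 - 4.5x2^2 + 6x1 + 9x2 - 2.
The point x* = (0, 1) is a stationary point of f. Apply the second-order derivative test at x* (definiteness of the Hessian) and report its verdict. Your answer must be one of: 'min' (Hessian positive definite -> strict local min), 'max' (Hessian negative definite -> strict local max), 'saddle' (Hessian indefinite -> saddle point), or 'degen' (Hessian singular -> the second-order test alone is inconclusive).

Compute the Hessian H = grad^2 f:
  H = [[-4, -6], [-6, -9]]
Verify stationarity: grad f(x*) = H x* + g = (0, 0).
Eigenvalues of H: -13, 0.
H has a zero eigenvalue (singular; negative semidefinite but not definite), so H is neither positive definite, negative definite, nor indefinite. The second-order test alone is inconclusive -> degen.
(Indeed, f is constant along the null direction of H through x*, so x* is not a strict local extremum.)

degen


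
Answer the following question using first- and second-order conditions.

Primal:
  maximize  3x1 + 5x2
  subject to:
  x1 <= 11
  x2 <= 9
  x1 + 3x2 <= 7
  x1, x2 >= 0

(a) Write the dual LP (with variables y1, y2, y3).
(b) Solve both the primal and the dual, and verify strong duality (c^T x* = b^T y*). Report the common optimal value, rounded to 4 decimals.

The standard primal-dual pair for 'max c^T x s.t. A x <= b, x >= 0' is:
  Dual:  min b^T y  s.t.  A^T y >= c,  y >= 0.

So the dual LP is:
  minimize  11y1 + 9y2 + 7y3
  subject to:
    y1 + y3 >= 3
    y2 + 3y3 >= 5
    y1, y2, y3 >= 0

Solving the primal: x* = (7, 0).
  primal value c^T x* = 21.
Solving the dual: y* = (0, 0, 3).
  dual value b^T y* = 21.
Strong duality: c^T x* = b^T y*. Confirmed.

21


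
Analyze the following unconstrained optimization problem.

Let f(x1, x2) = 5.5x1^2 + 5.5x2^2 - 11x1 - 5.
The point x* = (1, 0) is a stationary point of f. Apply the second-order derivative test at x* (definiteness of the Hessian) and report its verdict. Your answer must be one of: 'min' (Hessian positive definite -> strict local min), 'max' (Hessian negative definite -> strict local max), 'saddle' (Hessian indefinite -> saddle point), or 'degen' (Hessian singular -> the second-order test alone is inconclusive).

Compute the Hessian H = grad^2 f:
  H = [[11, 0], [0, 11]]
Verify stationarity: grad f(x*) = H x* + g = (0, 0).
Eigenvalues of H: 11, 11.
Both eigenvalues > 0, so H is positive definite -> x* is a strict local min.

min


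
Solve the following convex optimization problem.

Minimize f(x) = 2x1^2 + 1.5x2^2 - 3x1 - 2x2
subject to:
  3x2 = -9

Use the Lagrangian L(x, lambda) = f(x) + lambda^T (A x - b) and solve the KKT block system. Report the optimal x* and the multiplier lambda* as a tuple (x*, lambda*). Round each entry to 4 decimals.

Form the Lagrangian:
  L(x, lambda) = (1/2) x^T Q x + c^T x + lambda^T (A x - b)
Stationarity (grad_x L = 0): Q x + c + A^T lambda = 0.
Primal feasibility: A x = b.

This gives the KKT block system:
  [ Q   A^T ] [ x     ]   [-c ]
  [ A    0  ] [ lambda ] = [ b ]

Solving the linear system:
  x*      = (0.75, -3)
  lambda* = (3.6667)
  f(x*)   = 18.375

x* = (0.75, -3), lambda* = (3.6667)


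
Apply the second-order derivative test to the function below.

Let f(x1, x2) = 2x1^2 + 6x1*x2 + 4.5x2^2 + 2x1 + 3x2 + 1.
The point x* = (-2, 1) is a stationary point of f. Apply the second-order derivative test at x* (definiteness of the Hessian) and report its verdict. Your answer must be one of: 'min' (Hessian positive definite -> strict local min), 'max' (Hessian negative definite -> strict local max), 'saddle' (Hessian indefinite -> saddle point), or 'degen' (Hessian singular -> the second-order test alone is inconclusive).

Compute the Hessian H = grad^2 f:
  H = [[4, 6], [6, 9]]
Verify stationarity: grad f(x*) = H x* + g = (0, 0).
Eigenvalues of H: 0, 13.
H has a zero eigenvalue (singular; positive semidefinite but not definite), so H is neither positive definite, negative definite, nor indefinite. The second-order test alone is inconclusive -> degen.
(Indeed, f is constant along the null direction of H through x*, so x* is not a strict local extremum.)

degen


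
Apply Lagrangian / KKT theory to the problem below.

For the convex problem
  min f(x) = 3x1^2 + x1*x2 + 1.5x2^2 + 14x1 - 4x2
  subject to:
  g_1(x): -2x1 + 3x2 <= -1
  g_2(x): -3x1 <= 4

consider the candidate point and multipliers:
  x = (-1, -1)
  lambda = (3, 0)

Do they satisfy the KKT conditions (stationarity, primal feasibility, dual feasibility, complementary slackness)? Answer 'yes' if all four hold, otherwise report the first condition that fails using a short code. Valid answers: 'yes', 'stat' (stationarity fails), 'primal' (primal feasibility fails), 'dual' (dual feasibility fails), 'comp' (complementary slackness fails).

Gradient of f: grad f(x) = Q x + c = (7, -8)
Constraint values g_i(x) = a_i^T x - b_i:
  g_1((-1, -1)) = 0
  g_2((-1, -1)) = -1
Stationarity residual: grad f(x) + sum_i lambda_i a_i = (1, 1)
  -> stationarity FAILS
Primal feasibility (all g_i <= 0): OK
Dual feasibility (all lambda_i >= 0): OK
Complementary slackness (lambda_i * g_i(x) = 0 for all i): OK

Verdict: the first failing condition is stationarity -> stat.

stat


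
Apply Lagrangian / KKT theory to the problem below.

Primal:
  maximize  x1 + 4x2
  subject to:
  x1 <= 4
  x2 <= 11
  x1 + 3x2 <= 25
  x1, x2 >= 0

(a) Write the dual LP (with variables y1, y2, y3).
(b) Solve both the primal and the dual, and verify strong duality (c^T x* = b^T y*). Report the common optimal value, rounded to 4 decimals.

The standard primal-dual pair for 'max c^T x s.t. A x <= b, x >= 0' is:
  Dual:  min b^T y  s.t.  A^T y >= c,  y >= 0.

So the dual LP is:
  minimize  4y1 + 11y2 + 25y3
  subject to:
    y1 + y3 >= 1
    y2 + 3y3 >= 4
    y1, y2, y3 >= 0

Solving the primal: x* = (0, 8.3333).
  primal value c^T x* = 33.3333.
Solving the dual: y* = (0, 0, 1.3333).
  dual value b^T y* = 33.3333.
Strong duality: c^T x* = b^T y*. Confirmed.

33.3333


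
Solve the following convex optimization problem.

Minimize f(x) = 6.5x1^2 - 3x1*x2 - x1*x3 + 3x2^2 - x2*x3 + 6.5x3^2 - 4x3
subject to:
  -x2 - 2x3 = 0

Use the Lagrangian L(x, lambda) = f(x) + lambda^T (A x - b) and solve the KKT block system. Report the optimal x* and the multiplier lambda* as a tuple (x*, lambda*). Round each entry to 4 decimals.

Form the Lagrangian:
  L(x, lambda) = (1/2) x^T Q x + c^T x + lambda^T (A x - b)
Stationarity (grad_x L = 0): Q x + c + A^T lambda = 0.
Primal feasibility: A x = b.

This gives the KKT block system:
  [ Q   A^T ] [ x     ]   [-c ]
  [ A    0  ] [ lambda ] = [ b ]

Solving the linear system:
  x*      = (-0.0394, -0.2047, 0.1024)
  lambda* = (-1.2126)
  f(x*)   = -0.2047

x* = (-0.0394, -0.2047, 0.1024), lambda* = (-1.2126)


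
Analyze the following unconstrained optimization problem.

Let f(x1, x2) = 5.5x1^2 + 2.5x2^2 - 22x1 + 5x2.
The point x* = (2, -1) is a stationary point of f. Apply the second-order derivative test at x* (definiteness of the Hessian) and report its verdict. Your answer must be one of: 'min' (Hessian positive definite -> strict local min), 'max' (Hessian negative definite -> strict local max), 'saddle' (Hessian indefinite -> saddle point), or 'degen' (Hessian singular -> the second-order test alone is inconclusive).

Compute the Hessian H = grad^2 f:
  H = [[11, 0], [0, 5]]
Verify stationarity: grad f(x*) = H x* + g = (0, 0).
Eigenvalues of H: 5, 11.
Both eigenvalues > 0, so H is positive definite -> x* is a strict local min.

min


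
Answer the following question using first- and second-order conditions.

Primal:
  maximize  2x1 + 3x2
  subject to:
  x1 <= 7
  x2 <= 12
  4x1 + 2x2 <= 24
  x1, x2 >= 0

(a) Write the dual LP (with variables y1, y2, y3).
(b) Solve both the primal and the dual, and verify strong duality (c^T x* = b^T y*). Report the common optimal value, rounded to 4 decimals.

The standard primal-dual pair for 'max c^T x s.t. A x <= b, x >= 0' is:
  Dual:  min b^T y  s.t.  A^T y >= c,  y >= 0.

So the dual LP is:
  minimize  7y1 + 12y2 + 24y3
  subject to:
    y1 + 4y3 >= 2
    y2 + 2y3 >= 3
    y1, y2, y3 >= 0

Solving the primal: x* = (0, 12).
  primal value c^T x* = 36.
Solving the dual: y* = (0, 2, 0.5).
  dual value b^T y* = 36.
Strong duality: c^T x* = b^T y*. Confirmed.

36


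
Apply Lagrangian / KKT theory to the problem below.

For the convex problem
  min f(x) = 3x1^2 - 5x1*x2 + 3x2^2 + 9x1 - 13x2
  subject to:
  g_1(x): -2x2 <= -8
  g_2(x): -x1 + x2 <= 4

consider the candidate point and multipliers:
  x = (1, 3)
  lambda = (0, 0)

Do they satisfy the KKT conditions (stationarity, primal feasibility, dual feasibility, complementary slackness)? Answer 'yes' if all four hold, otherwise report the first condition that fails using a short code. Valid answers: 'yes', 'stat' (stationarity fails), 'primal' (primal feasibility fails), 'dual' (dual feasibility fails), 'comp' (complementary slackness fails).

Gradient of f: grad f(x) = Q x + c = (0, 0)
Constraint values g_i(x) = a_i^T x - b_i:
  g_1((1, 3)) = 2
  g_2((1, 3)) = -2
Stationarity residual: grad f(x) + sum_i lambda_i a_i = (0, 0)
  -> stationarity OK
Primal feasibility (all g_i <= 0): FAILS
Dual feasibility (all lambda_i >= 0): OK
Complementary slackness (lambda_i * g_i(x) = 0 for all i): OK

Verdict: the first failing condition is primal_feasibility -> primal.

primal


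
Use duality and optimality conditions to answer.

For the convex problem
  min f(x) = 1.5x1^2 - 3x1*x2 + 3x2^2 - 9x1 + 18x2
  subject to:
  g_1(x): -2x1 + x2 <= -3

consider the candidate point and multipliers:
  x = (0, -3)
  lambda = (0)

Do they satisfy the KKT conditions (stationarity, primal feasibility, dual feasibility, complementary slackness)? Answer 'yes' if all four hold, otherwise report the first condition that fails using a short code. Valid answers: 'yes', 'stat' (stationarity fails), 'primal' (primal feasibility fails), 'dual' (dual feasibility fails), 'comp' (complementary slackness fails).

Gradient of f: grad f(x) = Q x + c = (0, 0)
Constraint values g_i(x) = a_i^T x - b_i:
  g_1((0, -3)) = 0
Stationarity residual: grad f(x) + sum_i lambda_i a_i = (0, 0)
  -> stationarity OK
Primal feasibility (all g_i <= 0): OK
Dual feasibility (all lambda_i >= 0): OK
Complementary slackness (lambda_i * g_i(x) = 0 for all i): OK

Verdict: yes, KKT holds.

yes


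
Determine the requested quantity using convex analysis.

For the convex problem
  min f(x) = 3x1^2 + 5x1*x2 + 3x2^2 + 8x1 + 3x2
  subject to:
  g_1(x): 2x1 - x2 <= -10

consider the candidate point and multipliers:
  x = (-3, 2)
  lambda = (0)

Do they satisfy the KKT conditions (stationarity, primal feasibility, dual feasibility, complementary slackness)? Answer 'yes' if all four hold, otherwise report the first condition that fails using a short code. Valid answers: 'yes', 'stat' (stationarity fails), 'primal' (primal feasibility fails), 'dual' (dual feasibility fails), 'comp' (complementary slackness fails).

Gradient of f: grad f(x) = Q x + c = (0, 0)
Constraint values g_i(x) = a_i^T x - b_i:
  g_1((-3, 2)) = 2
Stationarity residual: grad f(x) + sum_i lambda_i a_i = (0, 0)
  -> stationarity OK
Primal feasibility (all g_i <= 0): FAILS
Dual feasibility (all lambda_i >= 0): OK
Complementary slackness (lambda_i * g_i(x) = 0 for all i): OK

Verdict: the first failing condition is primal_feasibility -> primal.

primal


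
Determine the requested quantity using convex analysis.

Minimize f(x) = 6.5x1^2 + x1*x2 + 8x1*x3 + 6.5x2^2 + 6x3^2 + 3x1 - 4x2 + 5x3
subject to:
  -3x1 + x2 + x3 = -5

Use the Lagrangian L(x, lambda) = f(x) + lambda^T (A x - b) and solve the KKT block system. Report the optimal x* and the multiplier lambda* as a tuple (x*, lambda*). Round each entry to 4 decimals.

Form the Lagrangian:
  L(x, lambda) = (1/2) x^T Q x + c^T x + lambda^T (A x - b)
Stationarity (grad_x L = 0): Q x + c + A^T lambda = 0.
Primal feasibility: A x = b.

This gives the KKT block system:
  [ Q   A^T ] [ x     ]   [-c ]
  [ A    0  ] [ lambda ] = [ b ]

Solving the linear system:
  x*      = (1.2024, 0.0282, -1.4209)
  lambda* = (2.431)
  f(x*)   = 4.2725

x* = (1.2024, 0.0282, -1.4209), lambda* = (2.431)


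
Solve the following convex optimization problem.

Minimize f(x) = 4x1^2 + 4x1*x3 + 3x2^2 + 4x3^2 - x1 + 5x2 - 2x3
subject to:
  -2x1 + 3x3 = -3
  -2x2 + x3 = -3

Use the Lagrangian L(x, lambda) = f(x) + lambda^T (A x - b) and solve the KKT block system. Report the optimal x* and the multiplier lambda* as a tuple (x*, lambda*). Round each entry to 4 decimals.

Form the Lagrangian:
  L(x, lambda) = (1/2) x^T Q x + c^T x + lambda^T (A x - b)
Stationarity (grad_x L = 0): Q x + c + A^T lambda = 0.
Primal feasibility: A x = b.

This gives the KKT block system:
  [ Q   A^T ] [ x     ]   [-c ]
  [ A    0  ] [ lambda ] = [ b ]

Solving the linear system:
  x*      = (0.4557, 1.1519, -0.6962)
  lambda* = (-0.0696, 5.9557)
  f(x*)   = 12.1772

x* = (0.4557, 1.1519, -0.6962), lambda* = (-0.0696, 5.9557)


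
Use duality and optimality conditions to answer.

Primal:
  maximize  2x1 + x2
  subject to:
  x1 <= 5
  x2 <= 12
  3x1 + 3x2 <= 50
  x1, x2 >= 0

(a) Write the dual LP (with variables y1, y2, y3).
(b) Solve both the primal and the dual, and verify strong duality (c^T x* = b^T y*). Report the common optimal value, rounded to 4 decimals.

The standard primal-dual pair for 'max c^T x s.t. A x <= b, x >= 0' is:
  Dual:  min b^T y  s.t.  A^T y >= c,  y >= 0.

So the dual LP is:
  minimize  5y1 + 12y2 + 50y3
  subject to:
    y1 + 3y3 >= 2
    y2 + 3y3 >= 1
    y1, y2, y3 >= 0

Solving the primal: x* = (5, 11.6667).
  primal value c^T x* = 21.6667.
Solving the dual: y* = (1, 0, 0.3333).
  dual value b^T y* = 21.6667.
Strong duality: c^T x* = b^T y*. Confirmed.

21.6667


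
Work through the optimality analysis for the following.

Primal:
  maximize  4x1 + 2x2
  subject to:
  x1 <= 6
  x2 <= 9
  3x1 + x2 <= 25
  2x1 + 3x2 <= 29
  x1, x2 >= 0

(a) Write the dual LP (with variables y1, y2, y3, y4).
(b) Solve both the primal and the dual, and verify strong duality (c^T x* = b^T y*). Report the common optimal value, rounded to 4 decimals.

The standard primal-dual pair for 'max c^T x s.t. A x <= b, x >= 0' is:
  Dual:  min b^T y  s.t.  A^T y >= c,  y >= 0.

So the dual LP is:
  minimize  6y1 + 9y2 + 25y3 + 29y4
  subject to:
    y1 + 3y3 + 2y4 >= 4
    y2 + y3 + 3y4 >= 2
    y1, y2, y3, y4 >= 0

Solving the primal: x* = (6, 5.6667).
  primal value c^T x* = 35.3333.
Solving the dual: y* = (2.6667, 0, 0, 0.6667).
  dual value b^T y* = 35.3333.
Strong duality: c^T x* = b^T y*. Confirmed.

35.3333


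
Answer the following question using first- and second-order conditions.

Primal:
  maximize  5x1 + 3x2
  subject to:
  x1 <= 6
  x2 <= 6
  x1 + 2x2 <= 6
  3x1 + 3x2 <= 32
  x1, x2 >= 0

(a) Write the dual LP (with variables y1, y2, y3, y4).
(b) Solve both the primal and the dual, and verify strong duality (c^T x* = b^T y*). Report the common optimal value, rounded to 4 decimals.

The standard primal-dual pair for 'max c^T x s.t. A x <= b, x >= 0' is:
  Dual:  min b^T y  s.t.  A^T y >= c,  y >= 0.

So the dual LP is:
  minimize  6y1 + 6y2 + 6y3 + 32y4
  subject to:
    y1 + y3 + 3y4 >= 5
    y2 + 2y3 + 3y4 >= 3
    y1, y2, y3, y4 >= 0

Solving the primal: x* = (6, 0).
  primal value c^T x* = 30.
Solving the dual: y* = (3.5, 0, 1.5, 0).
  dual value b^T y* = 30.
Strong duality: c^T x* = b^T y*. Confirmed.

30


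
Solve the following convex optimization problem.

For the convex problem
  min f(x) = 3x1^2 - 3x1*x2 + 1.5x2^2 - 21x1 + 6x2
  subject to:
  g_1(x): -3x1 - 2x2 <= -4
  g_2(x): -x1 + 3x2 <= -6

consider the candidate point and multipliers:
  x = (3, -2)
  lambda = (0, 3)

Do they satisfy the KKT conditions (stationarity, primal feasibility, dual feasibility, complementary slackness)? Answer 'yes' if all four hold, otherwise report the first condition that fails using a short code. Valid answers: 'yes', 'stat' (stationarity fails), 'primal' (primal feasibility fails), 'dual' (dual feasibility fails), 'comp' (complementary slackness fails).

Gradient of f: grad f(x) = Q x + c = (3, -9)
Constraint values g_i(x) = a_i^T x - b_i:
  g_1((3, -2)) = -1
  g_2((3, -2)) = -3
Stationarity residual: grad f(x) + sum_i lambda_i a_i = (0, 0)
  -> stationarity OK
Primal feasibility (all g_i <= 0): OK
Dual feasibility (all lambda_i >= 0): OK
Complementary slackness (lambda_i * g_i(x) = 0 for all i): FAILS

Verdict: the first failing condition is complementary_slackness -> comp.

comp


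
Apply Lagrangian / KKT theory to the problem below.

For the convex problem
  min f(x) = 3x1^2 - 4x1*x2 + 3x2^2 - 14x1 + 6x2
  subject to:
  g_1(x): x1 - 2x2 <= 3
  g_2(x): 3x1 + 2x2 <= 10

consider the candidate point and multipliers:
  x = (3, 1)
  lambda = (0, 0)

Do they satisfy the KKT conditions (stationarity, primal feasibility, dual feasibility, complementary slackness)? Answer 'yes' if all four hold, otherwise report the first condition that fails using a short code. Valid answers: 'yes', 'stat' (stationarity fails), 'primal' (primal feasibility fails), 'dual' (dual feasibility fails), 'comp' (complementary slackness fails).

Gradient of f: grad f(x) = Q x + c = (0, 0)
Constraint values g_i(x) = a_i^T x - b_i:
  g_1((3, 1)) = -2
  g_2((3, 1)) = 1
Stationarity residual: grad f(x) + sum_i lambda_i a_i = (0, 0)
  -> stationarity OK
Primal feasibility (all g_i <= 0): FAILS
Dual feasibility (all lambda_i >= 0): OK
Complementary slackness (lambda_i * g_i(x) = 0 for all i): OK

Verdict: the first failing condition is primal_feasibility -> primal.

primal


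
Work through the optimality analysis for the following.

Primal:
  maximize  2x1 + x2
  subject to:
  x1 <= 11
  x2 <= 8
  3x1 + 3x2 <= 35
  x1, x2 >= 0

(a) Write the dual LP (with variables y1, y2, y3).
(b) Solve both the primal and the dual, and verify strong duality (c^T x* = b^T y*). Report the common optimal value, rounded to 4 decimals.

The standard primal-dual pair for 'max c^T x s.t. A x <= b, x >= 0' is:
  Dual:  min b^T y  s.t.  A^T y >= c,  y >= 0.

So the dual LP is:
  minimize  11y1 + 8y2 + 35y3
  subject to:
    y1 + 3y3 >= 2
    y2 + 3y3 >= 1
    y1, y2, y3 >= 0

Solving the primal: x* = (11, 0.6667).
  primal value c^T x* = 22.6667.
Solving the dual: y* = (1, 0, 0.3333).
  dual value b^T y* = 22.6667.
Strong duality: c^T x* = b^T y*. Confirmed.

22.6667


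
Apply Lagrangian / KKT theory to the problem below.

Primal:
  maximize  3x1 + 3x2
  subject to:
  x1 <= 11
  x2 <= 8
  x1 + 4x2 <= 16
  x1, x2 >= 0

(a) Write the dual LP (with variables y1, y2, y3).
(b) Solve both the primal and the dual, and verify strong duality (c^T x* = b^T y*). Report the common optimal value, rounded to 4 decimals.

The standard primal-dual pair for 'max c^T x s.t. A x <= b, x >= 0' is:
  Dual:  min b^T y  s.t.  A^T y >= c,  y >= 0.

So the dual LP is:
  minimize  11y1 + 8y2 + 16y3
  subject to:
    y1 + y3 >= 3
    y2 + 4y3 >= 3
    y1, y2, y3 >= 0

Solving the primal: x* = (11, 1.25).
  primal value c^T x* = 36.75.
Solving the dual: y* = (2.25, 0, 0.75).
  dual value b^T y* = 36.75.
Strong duality: c^T x* = b^T y*. Confirmed.

36.75


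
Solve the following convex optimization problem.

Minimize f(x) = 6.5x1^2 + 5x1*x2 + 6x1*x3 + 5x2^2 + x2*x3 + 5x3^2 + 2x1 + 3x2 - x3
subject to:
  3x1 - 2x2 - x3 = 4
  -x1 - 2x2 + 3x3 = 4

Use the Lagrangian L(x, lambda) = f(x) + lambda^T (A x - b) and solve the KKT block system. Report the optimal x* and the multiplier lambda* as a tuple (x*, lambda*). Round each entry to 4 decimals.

Form the Lagrangian:
  L(x, lambda) = (1/2) x^T Q x + c^T x + lambda^T (A x - b)
Stationarity (grad_x L = 0): Q x + c + A^T lambda = 0.
Primal feasibility: A x = b.

This gives the KKT block system:
  [ Q   A^T ] [ x     ]   [-c ]
  [ A    0  ] [ lambda ] = [ b ]

Solving the linear system:
  x*      = (0.4912, -1.5088, 0.4912)
  lambda* = (-2.0899, -2.4803)
  f(x*)   = 7.1228

x* = (0.4912, -1.5088, 0.4912), lambda* = (-2.0899, -2.4803)


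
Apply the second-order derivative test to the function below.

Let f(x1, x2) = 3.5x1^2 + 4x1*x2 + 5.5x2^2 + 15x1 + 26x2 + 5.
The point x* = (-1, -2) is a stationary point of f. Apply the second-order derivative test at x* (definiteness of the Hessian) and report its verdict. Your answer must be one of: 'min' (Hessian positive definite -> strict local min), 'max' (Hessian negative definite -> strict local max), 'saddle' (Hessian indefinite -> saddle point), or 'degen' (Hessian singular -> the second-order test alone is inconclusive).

Compute the Hessian H = grad^2 f:
  H = [[7, 4], [4, 11]]
Verify stationarity: grad f(x*) = H x* + g = (0, 0).
Eigenvalues of H: 4.5279, 13.4721.
Both eigenvalues > 0, so H is positive definite -> x* is a strict local min.

min


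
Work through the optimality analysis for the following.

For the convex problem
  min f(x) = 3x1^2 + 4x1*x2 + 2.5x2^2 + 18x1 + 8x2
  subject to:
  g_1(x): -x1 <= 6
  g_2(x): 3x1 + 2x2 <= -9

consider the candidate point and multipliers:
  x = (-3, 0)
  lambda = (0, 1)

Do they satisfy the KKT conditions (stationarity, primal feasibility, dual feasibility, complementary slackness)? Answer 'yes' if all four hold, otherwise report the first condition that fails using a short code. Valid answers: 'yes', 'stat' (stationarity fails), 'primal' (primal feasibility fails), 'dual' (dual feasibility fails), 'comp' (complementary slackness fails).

Gradient of f: grad f(x) = Q x + c = (0, -4)
Constraint values g_i(x) = a_i^T x - b_i:
  g_1((-3, 0)) = -3
  g_2((-3, 0)) = 0
Stationarity residual: grad f(x) + sum_i lambda_i a_i = (3, -2)
  -> stationarity FAILS
Primal feasibility (all g_i <= 0): OK
Dual feasibility (all lambda_i >= 0): OK
Complementary slackness (lambda_i * g_i(x) = 0 for all i): OK

Verdict: the first failing condition is stationarity -> stat.

stat


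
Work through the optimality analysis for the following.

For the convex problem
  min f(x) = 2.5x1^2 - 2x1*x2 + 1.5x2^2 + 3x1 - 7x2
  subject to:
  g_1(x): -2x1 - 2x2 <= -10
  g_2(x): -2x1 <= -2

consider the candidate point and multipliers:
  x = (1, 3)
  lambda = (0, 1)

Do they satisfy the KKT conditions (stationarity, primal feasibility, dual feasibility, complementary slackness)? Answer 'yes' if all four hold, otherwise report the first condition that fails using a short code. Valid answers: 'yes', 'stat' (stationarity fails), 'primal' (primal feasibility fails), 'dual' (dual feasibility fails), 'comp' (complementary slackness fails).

Gradient of f: grad f(x) = Q x + c = (2, 0)
Constraint values g_i(x) = a_i^T x - b_i:
  g_1((1, 3)) = 2
  g_2((1, 3)) = 0
Stationarity residual: grad f(x) + sum_i lambda_i a_i = (0, 0)
  -> stationarity OK
Primal feasibility (all g_i <= 0): FAILS
Dual feasibility (all lambda_i >= 0): OK
Complementary slackness (lambda_i * g_i(x) = 0 for all i): OK

Verdict: the first failing condition is primal_feasibility -> primal.

primal


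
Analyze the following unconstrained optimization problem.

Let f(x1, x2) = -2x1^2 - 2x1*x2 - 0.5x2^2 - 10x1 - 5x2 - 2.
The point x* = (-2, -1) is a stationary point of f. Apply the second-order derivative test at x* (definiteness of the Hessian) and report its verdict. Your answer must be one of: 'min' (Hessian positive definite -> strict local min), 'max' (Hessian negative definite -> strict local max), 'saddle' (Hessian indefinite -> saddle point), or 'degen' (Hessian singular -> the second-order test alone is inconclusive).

Compute the Hessian H = grad^2 f:
  H = [[-4, -2], [-2, -1]]
Verify stationarity: grad f(x*) = H x* + g = (0, 0).
Eigenvalues of H: -5, 0.
H has a zero eigenvalue (singular; negative semidefinite but not definite), so H is neither positive definite, negative definite, nor indefinite. The second-order test alone is inconclusive -> degen.
(Indeed, f is constant along the null direction of H through x*, so x* is not a strict local extremum.)

degen


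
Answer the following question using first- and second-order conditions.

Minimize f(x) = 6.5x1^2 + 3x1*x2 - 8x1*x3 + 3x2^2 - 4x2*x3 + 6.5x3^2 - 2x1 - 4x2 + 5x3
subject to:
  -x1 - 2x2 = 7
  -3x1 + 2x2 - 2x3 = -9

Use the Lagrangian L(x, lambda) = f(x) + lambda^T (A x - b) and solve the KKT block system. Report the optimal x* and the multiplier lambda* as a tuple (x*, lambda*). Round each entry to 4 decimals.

Form the Lagrangian:
  L(x, lambda) = (1/2) x^T Q x + c^T x + lambda^T (A x - b)
Stationarity (grad_x L = 0): Q x + c + A^T lambda = 0.
Primal feasibility: A x = b.

This gives the KKT block system:
  [ Q   A^T ] [ x     ]   [-c ]
  [ A    0  ] [ lambda ] = [ b ]

Solving the linear system:
  x*      = (0.8, -3.9, -0.6)
  lambda* = (-8.1, 3.2)
  f(x*)   = 48.25

x* = (0.8, -3.9, -0.6), lambda* = (-8.1, 3.2)


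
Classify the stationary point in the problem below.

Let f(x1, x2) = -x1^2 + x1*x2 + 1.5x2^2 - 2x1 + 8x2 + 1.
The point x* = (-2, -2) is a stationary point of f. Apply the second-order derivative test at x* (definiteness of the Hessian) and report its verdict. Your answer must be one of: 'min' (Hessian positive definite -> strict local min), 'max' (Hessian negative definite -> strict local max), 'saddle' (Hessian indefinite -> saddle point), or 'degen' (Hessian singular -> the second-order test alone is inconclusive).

Compute the Hessian H = grad^2 f:
  H = [[-2, 1], [1, 3]]
Verify stationarity: grad f(x*) = H x* + g = (0, 0).
Eigenvalues of H: -2.1926, 3.1926.
Eigenvalues have mixed signs, so H is indefinite -> x* is a saddle point.

saddle


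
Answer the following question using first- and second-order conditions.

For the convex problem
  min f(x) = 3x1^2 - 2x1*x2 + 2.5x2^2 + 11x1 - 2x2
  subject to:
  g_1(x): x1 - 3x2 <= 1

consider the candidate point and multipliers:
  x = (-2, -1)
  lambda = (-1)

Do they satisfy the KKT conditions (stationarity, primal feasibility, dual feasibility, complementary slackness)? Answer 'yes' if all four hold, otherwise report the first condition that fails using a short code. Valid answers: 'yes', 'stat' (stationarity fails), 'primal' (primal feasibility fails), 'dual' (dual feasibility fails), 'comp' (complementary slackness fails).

Gradient of f: grad f(x) = Q x + c = (1, -3)
Constraint values g_i(x) = a_i^T x - b_i:
  g_1((-2, -1)) = 0
Stationarity residual: grad f(x) + sum_i lambda_i a_i = (0, 0)
  -> stationarity OK
Primal feasibility (all g_i <= 0): OK
Dual feasibility (all lambda_i >= 0): FAILS
Complementary slackness (lambda_i * g_i(x) = 0 for all i): OK

Verdict: the first failing condition is dual_feasibility -> dual.

dual


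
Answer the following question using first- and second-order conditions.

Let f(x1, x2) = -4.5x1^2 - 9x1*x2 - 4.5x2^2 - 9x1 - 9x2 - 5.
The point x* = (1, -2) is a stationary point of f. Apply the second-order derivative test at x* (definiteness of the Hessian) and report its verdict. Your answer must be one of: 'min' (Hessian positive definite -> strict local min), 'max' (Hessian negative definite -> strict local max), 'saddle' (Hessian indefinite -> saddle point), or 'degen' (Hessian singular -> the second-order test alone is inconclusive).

Compute the Hessian H = grad^2 f:
  H = [[-9, -9], [-9, -9]]
Verify stationarity: grad f(x*) = H x* + g = (0, 0).
Eigenvalues of H: -18, 0.
H has a zero eigenvalue (singular; negative semidefinite but not definite), so H is neither positive definite, negative definite, nor indefinite. The second-order test alone is inconclusive -> degen.
(Indeed, f is constant along the null direction of H through x*, so x* is not a strict local extremum.)

degen


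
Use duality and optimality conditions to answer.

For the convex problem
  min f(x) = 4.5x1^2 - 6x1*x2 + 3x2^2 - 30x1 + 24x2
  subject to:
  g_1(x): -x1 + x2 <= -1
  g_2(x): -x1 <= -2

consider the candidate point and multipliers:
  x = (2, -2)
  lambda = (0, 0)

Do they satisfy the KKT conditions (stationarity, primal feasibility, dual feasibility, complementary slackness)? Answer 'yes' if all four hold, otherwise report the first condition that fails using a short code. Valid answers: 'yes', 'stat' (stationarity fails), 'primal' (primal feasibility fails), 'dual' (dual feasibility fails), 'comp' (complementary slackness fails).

Gradient of f: grad f(x) = Q x + c = (0, 0)
Constraint values g_i(x) = a_i^T x - b_i:
  g_1((2, -2)) = -3
  g_2((2, -2)) = 0
Stationarity residual: grad f(x) + sum_i lambda_i a_i = (0, 0)
  -> stationarity OK
Primal feasibility (all g_i <= 0): OK
Dual feasibility (all lambda_i >= 0): OK
Complementary slackness (lambda_i * g_i(x) = 0 for all i): OK

Verdict: yes, KKT holds.

yes


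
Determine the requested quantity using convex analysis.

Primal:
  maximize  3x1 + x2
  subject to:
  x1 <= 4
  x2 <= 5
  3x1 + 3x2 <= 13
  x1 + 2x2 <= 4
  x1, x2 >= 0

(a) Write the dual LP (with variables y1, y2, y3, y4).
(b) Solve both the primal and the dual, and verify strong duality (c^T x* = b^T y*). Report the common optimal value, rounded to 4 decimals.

The standard primal-dual pair for 'max c^T x s.t. A x <= b, x >= 0' is:
  Dual:  min b^T y  s.t.  A^T y >= c,  y >= 0.

So the dual LP is:
  minimize  4y1 + 5y2 + 13y3 + 4y4
  subject to:
    y1 + 3y3 + y4 >= 3
    y2 + 3y3 + 2y4 >= 1
    y1, y2, y3, y4 >= 0

Solving the primal: x* = (4, 0).
  primal value c^T x* = 12.
Solving the dual: y* = (2.5, 0, 0, 0.5).
  dual value b^T y* = 12.
Strong duality: c^T x* = b^T y*. Confirmed.

12


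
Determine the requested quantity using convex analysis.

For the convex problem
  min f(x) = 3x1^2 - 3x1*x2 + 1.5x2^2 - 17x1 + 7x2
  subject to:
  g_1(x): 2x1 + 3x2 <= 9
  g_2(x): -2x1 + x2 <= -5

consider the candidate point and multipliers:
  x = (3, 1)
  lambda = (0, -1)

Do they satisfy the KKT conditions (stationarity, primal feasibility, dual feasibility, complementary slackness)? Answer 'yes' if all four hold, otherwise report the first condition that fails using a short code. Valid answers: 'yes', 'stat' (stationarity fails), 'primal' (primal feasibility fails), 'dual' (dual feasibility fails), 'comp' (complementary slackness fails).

Gradient of f: grad f(x) = Q x + c = (-2, 1)
Constraint values g_i(x) = a_i^T x - b_i:
  g_1((3, 1)) = 0
  g_2((3, 1)) = 0
Stationarity residual: grad f(x) + sum_i lambda_i a_i = (0, 0)
  -> stationarity OK
Primal feasibility (all g_i <= 0): OK
Dual feasibility (all lambda_i >= 0): FAILS
Complementary slackness (lambda_i * g_i(x) = 0 for all i): OK

Verdict: the first failing condition is dual_feasibility -> dual.

dual


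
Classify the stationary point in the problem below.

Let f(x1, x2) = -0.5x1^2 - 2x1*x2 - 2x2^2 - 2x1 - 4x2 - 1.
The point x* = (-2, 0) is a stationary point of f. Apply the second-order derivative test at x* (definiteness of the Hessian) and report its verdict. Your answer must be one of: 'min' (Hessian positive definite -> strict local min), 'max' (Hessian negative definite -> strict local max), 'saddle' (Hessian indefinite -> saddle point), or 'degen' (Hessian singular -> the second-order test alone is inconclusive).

Compute the Hessian H = grad^2 f:
  H = [[-1, -2], [-2, -4]]
Verify stationarity: grad f(x*) = H x* + g = (0, 0).
Eigenvalues of H: -5, 0.
H has a zero eigenvalue (singular; negative semidefinite but not definite), so H is neither positive definite, negative definite, nor indefinite. The second-order test alone is inconclusive -> degen.
(Indeed, f is constant along the null direction of H through x*, so x* is not a strict local extremum.)

degen


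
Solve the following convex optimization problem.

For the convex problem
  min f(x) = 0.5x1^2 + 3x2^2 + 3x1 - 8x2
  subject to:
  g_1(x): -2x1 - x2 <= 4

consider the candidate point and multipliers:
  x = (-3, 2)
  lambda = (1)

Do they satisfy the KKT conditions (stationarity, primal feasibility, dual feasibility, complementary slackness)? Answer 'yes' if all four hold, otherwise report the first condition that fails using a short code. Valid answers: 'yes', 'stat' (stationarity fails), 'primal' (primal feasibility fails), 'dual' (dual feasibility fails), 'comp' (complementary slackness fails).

Gradient of f: grad f(x) = Q x + c = (0, 4)
Constraint values g_i(x) = a_i^T x - b_i:
  g_1((-3, 2)) = 0
Stationarity residual: grad f(x) + sum_i lambda_i a_i = (-2, 3)
  -> stationarity FAILS
Primal feasibility (all g_i <= 0): OK
Dual feasibility (all lambda_i >= 0): OK
Complementary slackness (lambda_i * g_i(x) = 0 for all i): OK

Verdict: the first failing condition is stationarity -> stat.

stat


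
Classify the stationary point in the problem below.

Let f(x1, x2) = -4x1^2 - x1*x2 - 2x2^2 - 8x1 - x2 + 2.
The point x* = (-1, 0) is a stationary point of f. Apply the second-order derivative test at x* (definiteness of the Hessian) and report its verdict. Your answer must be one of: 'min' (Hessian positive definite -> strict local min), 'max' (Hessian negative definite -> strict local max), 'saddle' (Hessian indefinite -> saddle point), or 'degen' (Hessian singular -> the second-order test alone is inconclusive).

Compute the Hessian H = grad^2 f:
  H = [[-8, -1], [-1, -4]]
Verify stationarity: grad f(x*) = H x* + g = (0, 0).
Eigenvalues of H: -8.2361, -3.7639.
Both eigenvalues < 0, so H is negative definite -> x* is a strict local max.

max


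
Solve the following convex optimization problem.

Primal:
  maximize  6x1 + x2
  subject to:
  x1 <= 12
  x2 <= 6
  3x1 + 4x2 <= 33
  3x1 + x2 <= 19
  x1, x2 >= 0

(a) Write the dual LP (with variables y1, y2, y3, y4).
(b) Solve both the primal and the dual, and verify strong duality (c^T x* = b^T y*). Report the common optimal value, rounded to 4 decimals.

The standard primal-dual pair for 'max c^T x s.t. A x <= b, x >= 0' is:
  Dual:  min b^T y  s.t.  A^T y >= c,  y >= 0.

So the dual LP is:
  minimize  12y1 + 6y2 + 33y3 + 19y4
  subject to:
    y1 + 3y3 + 3y4 >= 6
    y2 + 4y3 + y4 >= 1
    y1, y2, y3, y4 >= 0

Solving the primal: x* = (6.3333, 0).
  primal value c^T x* = 38.
Solving the dual: y* = (0, 0, 0, 2).
  dual value b^T y* = 38.
Strong duality: c^T x* = b^T y*. Confirmed.

38
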